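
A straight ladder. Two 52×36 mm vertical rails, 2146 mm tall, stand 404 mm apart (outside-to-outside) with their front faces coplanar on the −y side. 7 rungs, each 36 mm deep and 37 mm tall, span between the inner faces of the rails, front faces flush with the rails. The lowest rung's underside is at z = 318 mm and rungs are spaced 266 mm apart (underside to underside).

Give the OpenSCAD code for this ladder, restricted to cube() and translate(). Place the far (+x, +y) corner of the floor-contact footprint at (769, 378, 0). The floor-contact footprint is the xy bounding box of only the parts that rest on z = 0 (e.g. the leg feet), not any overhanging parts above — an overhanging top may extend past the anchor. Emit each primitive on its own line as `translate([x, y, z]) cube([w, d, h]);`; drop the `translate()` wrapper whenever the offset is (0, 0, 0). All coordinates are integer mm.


translate([365, 342, 0]) cube([52, 36, 2146]);
translate([717, 342, 0]) cube([52, 36, 2146]);
translate([417, 342, 318]) cube([300, 36, 37]);
translate([417, 342, 584]) cube([300, 36, 37]);
translate([417, 342, 850]) cube([300, 36, 37]);
translate([417, 342, 1116]) cube([300, 36, 37]);
translate([417, 342, 1382]) cube([300, 36, 37]);
translate([417, 342, 1648]) cube([300, 36, 37]);
translate([417, 342, 1914]) cube([300, 36, 37]);


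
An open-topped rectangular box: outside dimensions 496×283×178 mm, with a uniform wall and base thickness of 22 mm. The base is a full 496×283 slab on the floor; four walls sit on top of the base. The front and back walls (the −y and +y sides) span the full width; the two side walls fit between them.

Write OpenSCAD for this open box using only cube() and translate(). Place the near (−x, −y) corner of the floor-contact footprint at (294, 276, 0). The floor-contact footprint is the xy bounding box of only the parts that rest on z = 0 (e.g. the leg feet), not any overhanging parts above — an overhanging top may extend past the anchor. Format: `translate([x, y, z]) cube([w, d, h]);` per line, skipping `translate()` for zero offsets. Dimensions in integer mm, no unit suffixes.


translate([294, 276, 0]) cube([496, 283, 22]);
translate([294, 276, 22]) cube([496, 22, 156]);
translate([294, 537, 22]) cube([496, 22, 156]);
translate([294, 298, 22]) cube([22, 239, 156]);
translate([768, 298, 22]) cube([22, 239, 156]);


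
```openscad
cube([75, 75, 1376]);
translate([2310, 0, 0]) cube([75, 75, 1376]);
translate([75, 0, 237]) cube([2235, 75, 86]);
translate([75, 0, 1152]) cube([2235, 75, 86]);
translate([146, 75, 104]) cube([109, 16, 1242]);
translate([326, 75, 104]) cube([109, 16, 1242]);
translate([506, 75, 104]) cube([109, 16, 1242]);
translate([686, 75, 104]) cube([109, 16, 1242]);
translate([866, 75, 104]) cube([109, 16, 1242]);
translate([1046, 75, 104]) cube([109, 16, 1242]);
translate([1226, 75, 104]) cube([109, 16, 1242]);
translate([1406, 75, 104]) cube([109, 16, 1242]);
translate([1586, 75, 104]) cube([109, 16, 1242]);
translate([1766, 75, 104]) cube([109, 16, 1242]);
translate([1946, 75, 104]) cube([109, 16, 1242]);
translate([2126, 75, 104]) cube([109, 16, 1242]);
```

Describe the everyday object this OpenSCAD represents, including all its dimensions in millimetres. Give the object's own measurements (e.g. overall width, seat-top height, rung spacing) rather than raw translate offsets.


A fence section. Two 75×75 mm posts, 1376 mm tall, stand on the floor with a clear span of 2235 mm between their inner faces. Two horizontal rails of 75×86 mm section span the gap between the posts with their undersides at z = 237 mm and z = 1152 mm, flush with the posts' −y face. 12 pickets, each 109 mm wide, 16 mm thick and 1242 mm tall, are fixed to the +y face of the rails with their bottoms at z = 104 mm, spaced across the span with a 71 mm gap after the −x post and between neighbouring pickets, with 75 mm left before the +x post.


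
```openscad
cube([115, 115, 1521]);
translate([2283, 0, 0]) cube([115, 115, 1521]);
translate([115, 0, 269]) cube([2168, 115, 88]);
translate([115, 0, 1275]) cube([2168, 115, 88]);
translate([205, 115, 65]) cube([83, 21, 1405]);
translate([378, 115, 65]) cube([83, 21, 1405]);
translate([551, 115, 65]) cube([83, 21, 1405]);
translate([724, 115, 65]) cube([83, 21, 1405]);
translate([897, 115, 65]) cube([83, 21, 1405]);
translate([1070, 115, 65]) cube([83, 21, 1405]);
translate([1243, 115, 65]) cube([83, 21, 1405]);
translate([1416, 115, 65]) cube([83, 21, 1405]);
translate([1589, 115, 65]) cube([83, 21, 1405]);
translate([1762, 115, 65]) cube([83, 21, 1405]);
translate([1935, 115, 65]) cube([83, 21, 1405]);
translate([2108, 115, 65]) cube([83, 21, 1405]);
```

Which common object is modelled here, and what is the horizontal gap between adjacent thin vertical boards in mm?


A fence section. The picket gap is 90 mm.

Two posts, two rails, 12 pickets — a fence section. Span 2168 mm holds 12 pickets of 83 mm with 13 equal gaps: ⌊(2168 − 12·83) / 13⌋ = 90 mm.


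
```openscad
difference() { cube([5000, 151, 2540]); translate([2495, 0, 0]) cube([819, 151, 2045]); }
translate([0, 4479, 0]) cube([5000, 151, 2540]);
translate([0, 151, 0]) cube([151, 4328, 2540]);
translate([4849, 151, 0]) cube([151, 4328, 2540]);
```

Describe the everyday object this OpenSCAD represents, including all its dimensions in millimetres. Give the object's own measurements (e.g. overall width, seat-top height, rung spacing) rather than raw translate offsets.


A single room: four walls, each 2540 mm tall and 151 mm thick, enclosing an outside footprint 5000×4630 mm (x × y), no floor or roof. The front and back walls (−y and +y sides) run the full x-width; the side walls fit between their inner faces. A door opening 819 mm wide and 2045 mm tall is cut through the front wall from the floor up, its −x edge 2495 mm from the wall's −x end.


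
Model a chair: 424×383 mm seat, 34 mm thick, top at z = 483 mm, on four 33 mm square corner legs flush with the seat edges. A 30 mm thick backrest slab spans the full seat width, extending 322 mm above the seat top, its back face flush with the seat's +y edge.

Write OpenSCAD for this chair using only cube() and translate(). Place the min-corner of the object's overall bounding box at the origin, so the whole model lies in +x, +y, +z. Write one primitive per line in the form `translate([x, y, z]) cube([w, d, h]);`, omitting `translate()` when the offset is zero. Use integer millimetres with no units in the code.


translate([0, 0, 449]) cube([424, 383, 34]);
cube([33, 33, 449]);
translate([391, 0, 0]) cube([33, 33, 449]);
translate([0, 350, 0]) cube([33, 33, 449]);
translate([391, 350, 0]) cube([33, 33, 449]);
translate([0, 353, 483]) cube([424, 30, 322]);


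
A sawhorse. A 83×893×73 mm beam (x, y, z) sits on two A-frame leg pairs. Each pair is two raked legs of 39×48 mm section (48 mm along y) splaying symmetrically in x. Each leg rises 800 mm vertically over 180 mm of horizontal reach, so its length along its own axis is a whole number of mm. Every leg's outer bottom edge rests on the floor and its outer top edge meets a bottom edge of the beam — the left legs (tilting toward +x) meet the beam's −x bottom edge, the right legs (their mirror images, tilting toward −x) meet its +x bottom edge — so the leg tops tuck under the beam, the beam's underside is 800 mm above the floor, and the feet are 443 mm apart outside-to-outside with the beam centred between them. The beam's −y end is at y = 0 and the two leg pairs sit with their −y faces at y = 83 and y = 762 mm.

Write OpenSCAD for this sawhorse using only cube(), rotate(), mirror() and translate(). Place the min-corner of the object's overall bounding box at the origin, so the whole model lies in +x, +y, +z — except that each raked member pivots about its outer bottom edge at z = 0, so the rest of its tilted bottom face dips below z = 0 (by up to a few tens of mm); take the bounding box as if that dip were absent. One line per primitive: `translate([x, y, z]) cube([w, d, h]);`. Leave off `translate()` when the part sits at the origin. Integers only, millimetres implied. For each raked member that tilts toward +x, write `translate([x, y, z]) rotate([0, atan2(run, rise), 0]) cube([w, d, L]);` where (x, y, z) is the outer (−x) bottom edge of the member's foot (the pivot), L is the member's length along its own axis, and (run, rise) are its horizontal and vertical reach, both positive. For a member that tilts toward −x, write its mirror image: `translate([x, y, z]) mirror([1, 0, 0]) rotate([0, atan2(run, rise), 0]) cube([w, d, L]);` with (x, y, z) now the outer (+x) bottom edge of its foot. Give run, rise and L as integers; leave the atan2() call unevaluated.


translate([180, 0, 800]) cube([83, 893, 73]);
translate([0, 83, 0]) rotate([0, atan2(180, 800), 0]) cube([39, 48, 820]);
translate([443, 83, 0]) mirror([1, 0, 0]) rotate([0, atan2(180, 800), 0]) cube([39, 48, 820]);
translate([0, 762, 0]) rotate([0, atan2(180, 800), 0]) cube([39, 48, 820]);
translate([443, 762, 0]) mirror([1, 0, 0]) rotate([0, atan2(180, 800), 0]) cube([39, 48, 820]);


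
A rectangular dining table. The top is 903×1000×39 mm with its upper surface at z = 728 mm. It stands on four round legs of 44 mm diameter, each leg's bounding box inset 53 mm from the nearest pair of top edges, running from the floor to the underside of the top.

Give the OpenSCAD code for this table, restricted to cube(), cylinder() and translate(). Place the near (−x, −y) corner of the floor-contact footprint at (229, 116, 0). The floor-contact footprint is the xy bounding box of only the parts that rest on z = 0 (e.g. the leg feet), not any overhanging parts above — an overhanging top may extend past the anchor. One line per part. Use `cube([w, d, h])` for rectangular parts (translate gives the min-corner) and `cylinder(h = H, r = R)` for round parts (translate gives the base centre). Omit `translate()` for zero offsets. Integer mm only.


translate([176, 63, 689]) cube([903, 1000, 39]);
translate([251, 138, 0]) cylinder(h = 689, r = 22);
translate([1004, 138, 0]) cylinder(h = 689, r = 22);
translate([251, 988, 0]) cylinder(h = 689, r = 22);
translate([1004, 988, 0]) cylinder(h = 689, r = 22);


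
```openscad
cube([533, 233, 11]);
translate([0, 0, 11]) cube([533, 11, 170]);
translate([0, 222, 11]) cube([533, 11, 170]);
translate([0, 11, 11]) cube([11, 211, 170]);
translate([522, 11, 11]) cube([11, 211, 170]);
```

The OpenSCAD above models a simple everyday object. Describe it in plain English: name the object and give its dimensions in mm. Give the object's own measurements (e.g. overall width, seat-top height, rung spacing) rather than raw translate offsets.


An open-topped rectangular box: outside dimensions 533×233×181 mm, with a uniform wall and base thickness of 11 mm. The base is a full 533×233 slab on the floor; four walls sit on top of the base. The front and back walls (the −y and +y sides) span the full width; the two side walls fit between them.


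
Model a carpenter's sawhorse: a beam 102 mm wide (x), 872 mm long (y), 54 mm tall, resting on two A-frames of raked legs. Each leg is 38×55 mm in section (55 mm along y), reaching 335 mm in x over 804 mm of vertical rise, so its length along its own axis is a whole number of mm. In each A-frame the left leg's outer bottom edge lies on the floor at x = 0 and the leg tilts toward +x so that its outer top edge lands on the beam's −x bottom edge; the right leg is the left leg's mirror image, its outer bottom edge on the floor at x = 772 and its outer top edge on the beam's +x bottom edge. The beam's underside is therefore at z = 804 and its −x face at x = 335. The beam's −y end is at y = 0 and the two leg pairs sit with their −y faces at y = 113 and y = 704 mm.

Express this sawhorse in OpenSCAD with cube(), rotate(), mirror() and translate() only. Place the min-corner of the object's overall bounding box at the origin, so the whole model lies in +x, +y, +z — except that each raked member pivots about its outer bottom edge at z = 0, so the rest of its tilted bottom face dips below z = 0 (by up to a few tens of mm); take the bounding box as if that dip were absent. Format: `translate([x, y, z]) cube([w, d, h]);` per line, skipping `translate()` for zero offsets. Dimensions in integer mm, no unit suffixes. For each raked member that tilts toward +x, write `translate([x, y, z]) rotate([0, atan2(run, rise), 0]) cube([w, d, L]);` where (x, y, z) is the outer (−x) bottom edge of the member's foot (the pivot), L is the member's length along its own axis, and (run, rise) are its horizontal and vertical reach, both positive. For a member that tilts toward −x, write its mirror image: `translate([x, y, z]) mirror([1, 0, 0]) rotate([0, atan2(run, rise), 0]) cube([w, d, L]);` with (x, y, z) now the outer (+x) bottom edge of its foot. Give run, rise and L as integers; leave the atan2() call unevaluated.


// leg length = √(335² + 804²) = 871
// right-leg outer foot x = 2·335 + 102 = 772
// beam min-corner = (335, 0, 804)
translate([335, 0, 804]) cube([102, 872, 54]);
translate([0, 113, 0]) rotate([0, atan2(335, 804), 0]) cube([38, 55, 871]);
translate([772, 113, 0]) mirror([1, 0, 0]) rotate([0, atan2(335, 804), 0]) cube([38, 55, 871]);
translate([0, 704, 0]) rotate([0, atan2(335, 804), 0]) cube([38, 55, 871]);
translate([772, 704, 0]) mirror([1, 0, 0]) rotate([0, atan2(335, 804), 0]) cube([38, 55, 871]);


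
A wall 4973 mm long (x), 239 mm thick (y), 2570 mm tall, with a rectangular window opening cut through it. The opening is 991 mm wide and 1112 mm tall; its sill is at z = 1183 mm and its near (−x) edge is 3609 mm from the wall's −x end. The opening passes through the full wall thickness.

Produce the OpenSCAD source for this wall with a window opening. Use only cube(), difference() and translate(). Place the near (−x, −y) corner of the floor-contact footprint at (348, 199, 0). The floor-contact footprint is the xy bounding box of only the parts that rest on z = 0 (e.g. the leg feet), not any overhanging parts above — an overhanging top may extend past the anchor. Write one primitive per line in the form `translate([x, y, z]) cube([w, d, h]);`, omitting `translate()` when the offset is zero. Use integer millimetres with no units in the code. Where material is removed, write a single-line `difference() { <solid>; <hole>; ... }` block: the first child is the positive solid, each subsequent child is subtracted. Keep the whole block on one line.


difference() { translate([348, 199, 0]) cube([4973, 239, 2570]); translate([3957, 199, 1183]) cube([991, 239, 1112]); }


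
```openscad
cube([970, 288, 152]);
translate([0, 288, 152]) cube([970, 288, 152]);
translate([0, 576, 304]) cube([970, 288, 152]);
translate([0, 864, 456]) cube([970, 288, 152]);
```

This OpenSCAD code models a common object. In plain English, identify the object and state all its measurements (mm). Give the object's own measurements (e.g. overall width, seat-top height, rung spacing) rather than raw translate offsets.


A straight staircase of 4 solid steps. Each step is 970 mm wide (x), 288 mm deep (y, the going) and 152 mm tall (the rise). The first step rests on the floor; each subsequent step sits one going further in +y and one rise higher in +z, directly behind and above the previous step with no overlap.


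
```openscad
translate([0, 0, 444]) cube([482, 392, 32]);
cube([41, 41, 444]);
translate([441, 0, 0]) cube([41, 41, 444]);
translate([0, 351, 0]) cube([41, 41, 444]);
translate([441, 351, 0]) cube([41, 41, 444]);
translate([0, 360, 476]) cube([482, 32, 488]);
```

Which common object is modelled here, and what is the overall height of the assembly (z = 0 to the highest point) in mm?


A chair. The overall height is 964 mm.

A slab on four corner posts with a tall panel at the back — a chair. The seat slab sits at z = 444 with thickness 32, and the 488 mm backrest starts at the seat top, so the overall height is 444 + 32 + 488 = 964 mm.


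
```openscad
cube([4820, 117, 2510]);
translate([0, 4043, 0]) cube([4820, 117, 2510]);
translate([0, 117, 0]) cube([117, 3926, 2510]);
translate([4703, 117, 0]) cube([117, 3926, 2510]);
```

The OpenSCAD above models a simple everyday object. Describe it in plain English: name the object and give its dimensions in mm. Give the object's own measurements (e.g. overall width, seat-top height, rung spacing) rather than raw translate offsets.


The wall frame of a small rectangular building: four walls, each 2510 mm tall and 117 mm thick, enclosing a footprint 4820 mm (x) by 4160 mm (y) outside-to-outside, with no floor or roof. The front and back walls (the −y and +y sides) span the full width; the two side walls fit between them.


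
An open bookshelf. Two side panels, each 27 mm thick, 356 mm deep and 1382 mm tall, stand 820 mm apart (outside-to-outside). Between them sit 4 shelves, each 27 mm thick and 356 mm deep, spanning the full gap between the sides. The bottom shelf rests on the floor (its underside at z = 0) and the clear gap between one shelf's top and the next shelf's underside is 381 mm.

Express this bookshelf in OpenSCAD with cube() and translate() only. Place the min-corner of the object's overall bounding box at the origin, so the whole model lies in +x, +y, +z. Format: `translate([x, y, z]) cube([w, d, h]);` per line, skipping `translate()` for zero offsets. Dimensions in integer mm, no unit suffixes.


cube([27, 356, 1382]);
translate([793, 0, 0]) cube([27, 356, 1382]);
translate([27, 0, 0]) cube([766, 356, 27]);
translate([27, 0, 408]) cube([766, 356, 27]);
translate([27, 0, 816]) cube([766, 356, 27]);
translate([27, 0, 1224]) cube([766, 356, 27]);


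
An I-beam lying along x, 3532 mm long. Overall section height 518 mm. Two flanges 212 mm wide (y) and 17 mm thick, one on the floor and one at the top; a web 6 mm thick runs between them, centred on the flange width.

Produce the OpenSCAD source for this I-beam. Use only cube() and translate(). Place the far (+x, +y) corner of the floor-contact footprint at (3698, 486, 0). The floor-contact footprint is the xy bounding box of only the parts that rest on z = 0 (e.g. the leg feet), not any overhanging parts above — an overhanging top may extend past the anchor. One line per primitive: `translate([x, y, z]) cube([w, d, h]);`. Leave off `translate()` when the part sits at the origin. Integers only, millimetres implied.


translate([166, 274, 0]) cube([3532, 212, 17]);
translate([166, 377, 17]) cube([3532, 6, 484]);
translate([166, 274, 501]) cube([3532, 212, 17]);


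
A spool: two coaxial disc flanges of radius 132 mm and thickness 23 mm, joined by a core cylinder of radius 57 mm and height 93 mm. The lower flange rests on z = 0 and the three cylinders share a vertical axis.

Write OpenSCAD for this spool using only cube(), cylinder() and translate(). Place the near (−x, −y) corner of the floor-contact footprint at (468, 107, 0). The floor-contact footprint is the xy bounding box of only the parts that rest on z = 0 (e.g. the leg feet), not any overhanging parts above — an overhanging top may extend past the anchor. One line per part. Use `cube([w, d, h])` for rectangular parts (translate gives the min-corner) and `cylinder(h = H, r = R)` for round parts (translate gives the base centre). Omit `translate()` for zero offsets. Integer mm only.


translate([600, 239, 0]) cylinder(h = 23, r = 132);
translate([600, 239, 23]) cylinder(h = 93, r = 57);
translate([600, 239, 116]) cylinder(h = 23, r = 132);


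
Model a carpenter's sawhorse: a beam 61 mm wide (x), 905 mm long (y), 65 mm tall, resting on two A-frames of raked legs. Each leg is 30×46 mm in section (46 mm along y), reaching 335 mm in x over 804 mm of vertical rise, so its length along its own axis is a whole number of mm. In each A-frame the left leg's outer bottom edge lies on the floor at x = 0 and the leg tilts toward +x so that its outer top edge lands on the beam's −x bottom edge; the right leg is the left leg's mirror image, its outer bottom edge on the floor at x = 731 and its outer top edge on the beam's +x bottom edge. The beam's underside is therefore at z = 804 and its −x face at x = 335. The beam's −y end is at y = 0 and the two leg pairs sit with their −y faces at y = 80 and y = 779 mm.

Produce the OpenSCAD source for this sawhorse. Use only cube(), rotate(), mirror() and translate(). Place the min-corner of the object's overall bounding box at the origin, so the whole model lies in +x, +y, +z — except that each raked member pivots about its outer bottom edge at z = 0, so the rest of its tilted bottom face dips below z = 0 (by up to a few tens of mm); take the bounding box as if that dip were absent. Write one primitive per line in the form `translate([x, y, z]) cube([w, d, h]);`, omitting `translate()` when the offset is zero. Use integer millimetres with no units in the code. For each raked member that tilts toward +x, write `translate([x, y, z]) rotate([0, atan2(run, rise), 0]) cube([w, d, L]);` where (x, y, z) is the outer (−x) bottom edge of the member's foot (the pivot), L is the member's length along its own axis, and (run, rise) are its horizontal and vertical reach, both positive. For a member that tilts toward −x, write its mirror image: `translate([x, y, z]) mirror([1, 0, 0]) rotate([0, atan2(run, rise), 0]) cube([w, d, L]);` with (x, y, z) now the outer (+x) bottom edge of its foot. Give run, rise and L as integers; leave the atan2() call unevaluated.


translate([335, 0, 804]) cube([61, 905, 65]);
translate([0, 80, 0]) rotate([0, atan2(335, 804), 0]) cube([30, 46, 871]);
translate([731, 80, 0]) mirror([1, 0, 0]) rotate([0, atan2(335, 804), 0]) cube([30, 46, 871]);
translate([0, 779, 0]) rotate([0, atan2(335, 804), 0]) cube([30, 46, 871]);
translate([731, 779, 0]) mirror([1, 0, 0]) rotate([0, atan2(335, 804), 0]) cube([30, 46, 871]);


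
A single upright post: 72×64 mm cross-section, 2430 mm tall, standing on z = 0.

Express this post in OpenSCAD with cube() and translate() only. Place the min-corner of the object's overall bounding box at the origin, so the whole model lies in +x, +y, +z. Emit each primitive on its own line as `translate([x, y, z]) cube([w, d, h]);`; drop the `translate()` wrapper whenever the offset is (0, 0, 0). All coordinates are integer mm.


cube([72, 64, 2430]);


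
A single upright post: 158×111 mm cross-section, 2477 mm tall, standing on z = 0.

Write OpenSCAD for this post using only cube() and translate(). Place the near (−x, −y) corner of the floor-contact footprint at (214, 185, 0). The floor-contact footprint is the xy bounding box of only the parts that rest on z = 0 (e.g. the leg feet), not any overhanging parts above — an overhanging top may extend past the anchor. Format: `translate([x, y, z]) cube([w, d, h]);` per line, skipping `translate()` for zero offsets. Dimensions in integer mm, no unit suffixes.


translate([214, 185, 0]) cube([158, 111, 2477]);


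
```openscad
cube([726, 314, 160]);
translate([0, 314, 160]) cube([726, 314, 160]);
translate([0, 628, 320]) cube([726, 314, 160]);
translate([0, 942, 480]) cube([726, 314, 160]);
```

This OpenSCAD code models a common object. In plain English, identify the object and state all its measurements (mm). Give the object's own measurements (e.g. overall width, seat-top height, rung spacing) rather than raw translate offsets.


A straight staircase of 4 solid steps. Each step is 726 mm wide (x), 314 mm deep (y, the going) and 160 mm tall (the rise). The first step rests on the floor; each subsequent step sits one going further in +y and one rise higher in +z, directly behind and above the previous step with no overlap.


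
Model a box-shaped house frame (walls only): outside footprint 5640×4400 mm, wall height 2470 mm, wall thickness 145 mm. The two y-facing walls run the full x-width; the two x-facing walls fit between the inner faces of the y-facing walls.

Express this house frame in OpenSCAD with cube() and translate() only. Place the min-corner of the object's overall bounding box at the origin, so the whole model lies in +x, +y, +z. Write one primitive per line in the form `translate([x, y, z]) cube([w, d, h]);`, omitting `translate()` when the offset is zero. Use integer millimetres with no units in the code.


cube([5640, 145, 2470]);
translate([0, 4255, 0]) cube([5640, 145, 2470]);
translate([0, 145, 0]) cube([145, 4110, 2470]);
translate([5495, 145, 0]) cube([145, 4110, 2470]);


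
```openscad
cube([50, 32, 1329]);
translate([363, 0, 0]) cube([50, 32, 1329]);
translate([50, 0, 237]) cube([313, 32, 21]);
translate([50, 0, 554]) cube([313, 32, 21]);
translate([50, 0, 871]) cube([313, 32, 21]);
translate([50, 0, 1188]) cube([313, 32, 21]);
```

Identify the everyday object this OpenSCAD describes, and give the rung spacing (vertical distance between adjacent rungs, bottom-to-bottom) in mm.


A ladder. The rung spacing is 317 mm.

Two tall 50×32 posts with 4 short bars between them — a ladder. Adjacent rungs sit at z = 237 and z = 554, so the spacing is 554 − 237 = 317 mm.


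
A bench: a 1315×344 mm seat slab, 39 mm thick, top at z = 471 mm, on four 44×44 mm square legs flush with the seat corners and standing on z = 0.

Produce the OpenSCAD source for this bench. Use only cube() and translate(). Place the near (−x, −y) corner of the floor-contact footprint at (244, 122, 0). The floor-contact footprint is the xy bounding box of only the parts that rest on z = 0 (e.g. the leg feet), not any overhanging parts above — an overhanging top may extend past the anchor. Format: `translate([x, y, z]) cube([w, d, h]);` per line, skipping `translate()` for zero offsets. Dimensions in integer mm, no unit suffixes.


translate([244, 122, 432]) cube([1315, 344, 39]);
translate([244, 122, 0]) cube([44, 44, 432]);
translate([244, 422, 0]) cube([44, 44, 432]);
translate([1515, 122, 0]) cube([44, 44, 432]);
translate([1515, 422, 0]) cube([44, 44, 432]);


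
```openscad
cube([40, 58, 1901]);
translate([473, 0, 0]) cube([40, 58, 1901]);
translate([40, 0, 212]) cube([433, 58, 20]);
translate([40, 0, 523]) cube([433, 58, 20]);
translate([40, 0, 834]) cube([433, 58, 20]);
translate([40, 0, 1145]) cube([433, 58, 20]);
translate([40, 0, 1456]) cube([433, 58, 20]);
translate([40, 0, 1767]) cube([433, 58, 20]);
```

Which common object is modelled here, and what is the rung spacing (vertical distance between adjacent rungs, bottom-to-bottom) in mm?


A ladder. The rung spacing is 311 mm.

Two tall 40×58 posts with 6 short bars between them — a ladder. Adjacent rungs sit at z = 212 and z = 523, so the spacing is 523 − 212 = 311 mm.


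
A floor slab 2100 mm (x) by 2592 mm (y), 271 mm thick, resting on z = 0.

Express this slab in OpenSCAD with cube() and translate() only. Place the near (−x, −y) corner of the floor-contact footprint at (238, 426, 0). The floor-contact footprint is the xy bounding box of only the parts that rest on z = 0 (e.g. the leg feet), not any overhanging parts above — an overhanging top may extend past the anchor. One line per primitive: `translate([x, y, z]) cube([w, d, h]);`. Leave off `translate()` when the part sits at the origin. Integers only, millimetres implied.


translate([238, 426, 0]) cube([2100, 2592, 271]);


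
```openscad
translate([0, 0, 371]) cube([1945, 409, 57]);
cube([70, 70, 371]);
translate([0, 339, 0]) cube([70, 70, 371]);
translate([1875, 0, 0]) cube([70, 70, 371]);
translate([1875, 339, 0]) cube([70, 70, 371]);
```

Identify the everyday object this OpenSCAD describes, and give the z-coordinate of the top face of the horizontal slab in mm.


A bench. The seat-top height is 428 mm.

A long slab on four corner posts — a bench. The slab sits at z = 371 with thickness 57, so the top is 371 + 57 = 428 mm.


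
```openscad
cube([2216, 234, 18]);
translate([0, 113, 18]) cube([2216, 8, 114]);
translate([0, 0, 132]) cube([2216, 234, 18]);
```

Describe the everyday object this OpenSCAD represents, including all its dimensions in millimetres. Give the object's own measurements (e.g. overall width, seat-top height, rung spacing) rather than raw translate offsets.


An I-beam lying along x, 2216 mm long. Overall section height 150 mm. Two flanges 234 mm wide (y) and 18 mm thick, one on the floor and one at the top; a web 8 mm thick runs between them, centred on the flange width.


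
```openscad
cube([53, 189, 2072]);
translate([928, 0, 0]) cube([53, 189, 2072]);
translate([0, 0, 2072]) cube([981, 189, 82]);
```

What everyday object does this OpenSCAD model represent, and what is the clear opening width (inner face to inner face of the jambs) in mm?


A door frame. The clear opening width is 875 mm.

Two 2072 mm tall posts with a header on top — a door frame. The left jamb is 53 mm wide at x = 0; the right jamb starts at x = 928. The clear opening is 928 − 53 = 875 mm.


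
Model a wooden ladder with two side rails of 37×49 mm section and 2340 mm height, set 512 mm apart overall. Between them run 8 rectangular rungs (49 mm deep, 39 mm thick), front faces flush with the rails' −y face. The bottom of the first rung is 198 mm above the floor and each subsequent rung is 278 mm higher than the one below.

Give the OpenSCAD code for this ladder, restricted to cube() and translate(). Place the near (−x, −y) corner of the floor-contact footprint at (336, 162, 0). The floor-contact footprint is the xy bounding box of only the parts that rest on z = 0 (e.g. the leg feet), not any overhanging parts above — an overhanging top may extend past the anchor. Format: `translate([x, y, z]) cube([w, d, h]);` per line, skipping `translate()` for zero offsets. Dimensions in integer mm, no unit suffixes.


// rung span = 512 - 2*37 = 438
// rung[k] z = 198 + k*278
translate([336, 162, 0]) cube([37, 49, 2340]);
translate([811, 162, 0]) cube([37, 49, 2340]);
translate([373, 162, 198]) cube([438, 49, 39]);
translate([373, 162, 476]) cube([438, 49, 39]);
translate([373, 162, 754]) cube([438, 49, 39]);
translate([373, 162, 1032]) cube([438, 49, 39]);
translate([373, 162, 1310]) cube([438, 49, 39]);
translate([373, 162, 1588]) cube([438, 49, 39]);
translate([373, 162, 1866]) cube([438, 49, 39]);
translate([373, 162, 2144]) cube([438, 49, 39]);


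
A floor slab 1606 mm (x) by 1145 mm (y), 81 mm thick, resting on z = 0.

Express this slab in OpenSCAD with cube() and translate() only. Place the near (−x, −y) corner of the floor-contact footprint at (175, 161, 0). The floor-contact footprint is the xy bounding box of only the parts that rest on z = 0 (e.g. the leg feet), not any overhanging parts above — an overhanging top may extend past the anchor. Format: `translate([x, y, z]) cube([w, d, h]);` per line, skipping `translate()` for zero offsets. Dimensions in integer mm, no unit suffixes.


translate([175, 161, 0]) cube([1606, 1145, 81]);


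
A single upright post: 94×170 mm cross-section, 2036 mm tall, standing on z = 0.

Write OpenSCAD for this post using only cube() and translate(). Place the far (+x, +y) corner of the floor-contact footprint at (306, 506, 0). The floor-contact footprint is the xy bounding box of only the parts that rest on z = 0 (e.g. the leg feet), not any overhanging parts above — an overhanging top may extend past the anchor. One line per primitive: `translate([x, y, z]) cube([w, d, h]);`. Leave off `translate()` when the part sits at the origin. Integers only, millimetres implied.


translate([212, 336, 0]) cube([94, 170, 2036]);


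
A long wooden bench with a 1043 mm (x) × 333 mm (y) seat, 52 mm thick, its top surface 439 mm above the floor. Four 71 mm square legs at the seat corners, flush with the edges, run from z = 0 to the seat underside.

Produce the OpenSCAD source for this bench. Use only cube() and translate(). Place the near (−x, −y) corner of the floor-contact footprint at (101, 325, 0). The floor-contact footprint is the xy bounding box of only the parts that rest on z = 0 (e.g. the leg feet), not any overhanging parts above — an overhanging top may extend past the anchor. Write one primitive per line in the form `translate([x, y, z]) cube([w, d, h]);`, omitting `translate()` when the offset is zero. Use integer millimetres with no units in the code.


translate([101, 325, 387]) cube([1043, 333, 52]);
translate([101, 325, 0]) cube([71, 71, 387]);
translate([101, 587, 0]) cube([71, 71, 387]);
translate([1073, 325, 0]) cube([71, 71, 387]);
translate([1073, 587, 0]) cube([71, 71, 387]);


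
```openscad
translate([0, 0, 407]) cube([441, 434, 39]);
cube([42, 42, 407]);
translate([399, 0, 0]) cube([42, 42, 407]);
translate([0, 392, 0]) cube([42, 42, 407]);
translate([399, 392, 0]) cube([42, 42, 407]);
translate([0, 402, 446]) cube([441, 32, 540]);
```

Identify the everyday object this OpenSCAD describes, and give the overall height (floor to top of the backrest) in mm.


A chair. The overall height is 986 mm.

A slab on four corner posts with a tall panel at the back — a chair. The seat slab sits at z = 407 with thickness 39, and the 540 mm backrest starts at the seat top, so the overall height is 407 + 39 + 540 = 986 mm.


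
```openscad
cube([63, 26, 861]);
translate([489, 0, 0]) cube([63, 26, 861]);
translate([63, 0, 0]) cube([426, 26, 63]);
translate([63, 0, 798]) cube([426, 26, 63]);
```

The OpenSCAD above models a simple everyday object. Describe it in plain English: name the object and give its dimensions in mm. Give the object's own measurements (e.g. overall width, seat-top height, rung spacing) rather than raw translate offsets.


A rectangular picture frame lying in the x–z plane (depth along y). The opening is 426 mm wide (x) by 735 mm tall (z), surrounded by a border 63 mm wide on all four sides. The frame is 26 mm deep and is made of two full-height vertical stiles with two horizontal rails fitted between them.


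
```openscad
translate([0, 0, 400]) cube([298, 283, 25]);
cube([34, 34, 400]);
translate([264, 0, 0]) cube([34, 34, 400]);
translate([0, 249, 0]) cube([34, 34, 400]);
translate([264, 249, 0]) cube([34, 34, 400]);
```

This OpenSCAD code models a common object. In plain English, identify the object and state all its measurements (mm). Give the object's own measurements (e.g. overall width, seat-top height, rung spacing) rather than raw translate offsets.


A simple wooden stool: a rectangular seat 298 mm (x) by 283 mm (y), 25 mm thick, top face at z = 425 mm, on four square legs, each 34×34 mm in cross-section. The legs rest on z = 0, each flush with a corner of the seat.


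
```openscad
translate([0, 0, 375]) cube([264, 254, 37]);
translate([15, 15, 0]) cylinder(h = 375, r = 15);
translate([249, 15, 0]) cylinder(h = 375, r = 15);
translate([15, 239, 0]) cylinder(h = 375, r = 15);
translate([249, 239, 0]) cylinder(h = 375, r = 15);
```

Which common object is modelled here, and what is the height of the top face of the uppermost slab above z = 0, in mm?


A stool. The seat height is 412 mm.

A 264×254×37 slab at z = 375 on four corner cylinders — a stool. The seat top is 375 + 37 = 412 mm.


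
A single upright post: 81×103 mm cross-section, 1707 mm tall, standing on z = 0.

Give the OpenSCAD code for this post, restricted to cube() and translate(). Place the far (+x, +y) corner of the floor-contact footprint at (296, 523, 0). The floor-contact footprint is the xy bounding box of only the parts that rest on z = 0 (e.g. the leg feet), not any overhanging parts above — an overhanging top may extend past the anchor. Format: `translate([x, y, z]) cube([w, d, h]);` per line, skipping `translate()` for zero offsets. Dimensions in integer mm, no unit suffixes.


translate([215, 420, 0]) cube([81, 103, 1707]);


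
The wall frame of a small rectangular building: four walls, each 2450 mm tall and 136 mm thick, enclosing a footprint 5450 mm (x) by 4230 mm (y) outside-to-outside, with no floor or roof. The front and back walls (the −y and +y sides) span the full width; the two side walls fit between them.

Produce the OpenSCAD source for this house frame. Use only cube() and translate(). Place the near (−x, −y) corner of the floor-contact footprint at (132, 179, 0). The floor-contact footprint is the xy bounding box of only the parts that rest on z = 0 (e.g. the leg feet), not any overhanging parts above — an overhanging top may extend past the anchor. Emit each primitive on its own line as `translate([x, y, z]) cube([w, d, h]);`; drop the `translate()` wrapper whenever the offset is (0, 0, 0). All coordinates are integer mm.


translate([132, 179, 0]) cube([5450, 136, 2450]);
translate([132, 4273, 0]) cube([5450, 136, 2450]);
translate([132, 315, 0]) cube([136, 3958, 2450]);
translate([5446, 315, 0]) cube([136, 3958, 2450]);


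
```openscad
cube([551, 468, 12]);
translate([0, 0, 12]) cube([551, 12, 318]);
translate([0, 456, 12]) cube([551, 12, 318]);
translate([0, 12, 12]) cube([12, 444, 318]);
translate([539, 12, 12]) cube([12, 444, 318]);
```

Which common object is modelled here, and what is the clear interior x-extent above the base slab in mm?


An open box. The internal width is 527 mm.

A 551×468 base slab with four walls standing on it — an open box. The base is 551 mm wide and the walls are 12 mm thick, so the internal width is 551 − 2 × 12 = 527 mm.


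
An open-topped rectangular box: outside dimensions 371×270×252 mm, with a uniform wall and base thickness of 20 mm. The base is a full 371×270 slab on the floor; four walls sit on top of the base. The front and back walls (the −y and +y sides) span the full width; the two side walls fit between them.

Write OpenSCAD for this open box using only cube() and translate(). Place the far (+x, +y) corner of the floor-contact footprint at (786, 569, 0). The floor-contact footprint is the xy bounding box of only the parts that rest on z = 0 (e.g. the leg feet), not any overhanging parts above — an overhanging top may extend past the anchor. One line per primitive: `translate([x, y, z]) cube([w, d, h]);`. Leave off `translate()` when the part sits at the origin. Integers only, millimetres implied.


translate([415, 299, 0]) cube([371, 270, 20]);
translate([415, 299, 20]) cube([371, 20, 232]);
translate([415, 549, 20]) cube([371, 20, 232]);
translate([415, 319, 20]) cube([20, 230, 232]);
translate([766, 319, 20]) cube([20, 230, 232]);


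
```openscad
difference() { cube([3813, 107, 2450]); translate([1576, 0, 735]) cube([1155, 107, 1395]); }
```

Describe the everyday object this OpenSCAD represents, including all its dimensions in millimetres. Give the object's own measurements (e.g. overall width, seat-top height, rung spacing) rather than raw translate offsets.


A wall 3813 mm long (x), 107 mm thick (y), 2450 mm tall, with a rectangular window opening cut through it. The opening is 1155 mm wide and 1395 mm tall; its sill is at z = 735 mm and its near (−x) edge is 1576 mm from the wall's −x end. The opening passes through the full wall thickness.


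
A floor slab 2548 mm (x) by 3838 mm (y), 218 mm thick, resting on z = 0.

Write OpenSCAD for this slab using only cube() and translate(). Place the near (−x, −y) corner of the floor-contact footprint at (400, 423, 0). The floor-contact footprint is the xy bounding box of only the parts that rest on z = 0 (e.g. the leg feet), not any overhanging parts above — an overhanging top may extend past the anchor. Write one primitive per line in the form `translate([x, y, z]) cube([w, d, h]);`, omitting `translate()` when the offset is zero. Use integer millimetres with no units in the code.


translate([400, 423, 0]) cube([2548, 3838, 218]);


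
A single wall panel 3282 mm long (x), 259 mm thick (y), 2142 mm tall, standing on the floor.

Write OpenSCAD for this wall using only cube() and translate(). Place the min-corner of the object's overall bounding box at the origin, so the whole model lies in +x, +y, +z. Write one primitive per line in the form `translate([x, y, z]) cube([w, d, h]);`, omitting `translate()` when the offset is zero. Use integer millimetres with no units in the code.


cube([3282, 259, 2142]);


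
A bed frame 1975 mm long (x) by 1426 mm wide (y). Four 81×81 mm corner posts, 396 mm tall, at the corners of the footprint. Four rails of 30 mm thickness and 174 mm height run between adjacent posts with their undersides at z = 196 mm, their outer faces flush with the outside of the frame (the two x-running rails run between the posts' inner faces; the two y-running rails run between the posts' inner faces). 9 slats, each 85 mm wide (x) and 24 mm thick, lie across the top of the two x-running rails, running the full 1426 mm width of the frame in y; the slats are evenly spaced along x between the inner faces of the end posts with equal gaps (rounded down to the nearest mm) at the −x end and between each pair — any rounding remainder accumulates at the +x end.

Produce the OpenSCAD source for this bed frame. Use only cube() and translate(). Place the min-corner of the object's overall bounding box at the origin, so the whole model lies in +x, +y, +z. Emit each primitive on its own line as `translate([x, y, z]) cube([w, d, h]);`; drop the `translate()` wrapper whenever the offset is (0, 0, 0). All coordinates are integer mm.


// slat z = rail_z + rail_h = 196 + 174 = 370
// slat gap = ⌊(1813 − 9·85) / 10⌋ = 104
cube([81, 81, 396]);
translate([0, 1345, 0]) cube([81, 81, 396]);
translate([1894, 0, 0]) cube([81, 81, 396]);
translate([1894, 1345, 0]) cube([81, 81, 396]);
translate([81, 0, 196]) cube([1813, 30, 174]);
translate([81, 1396, 196]) cube([1813, 30, 174]);
translate([0, 81, 196]) cube([30, 1264, 174]);
translate([1945, 81, 196]) cube([30, 1264, 174]);
translate([185, 0, 370]) cube([85, 1426, 24]);
translate([374, 0, 370]) cube([85, 1426, 24]);
translate([563, 0, 370]) cube([85, 1426, 24]);
translate([752, 0, 370]) cube([85, 1426, 24]);
translate([941, 0, 370]) cube([85, 1426, 24]);
translate([1130, 0, 370]) cube([85, 1426, 24]);
translate([1319, 0, 370]) cube([85, 1426, 24]);
translate([1508, 0, 370]) cube([85, 1426, 24]);
translate([1697, 0, 370]) cube([85, 1426, 24]);
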